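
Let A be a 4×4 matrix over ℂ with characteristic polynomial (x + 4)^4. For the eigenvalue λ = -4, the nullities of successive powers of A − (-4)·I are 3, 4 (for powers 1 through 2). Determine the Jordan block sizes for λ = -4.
Block sizes for λ = -4: [2, 1, 1]

From the dimensions of kernels of powers, the number of Jordan blocks of size at least j is d_j − d_{j−1} where d_j = dim ker(N^j) (with d_0 = 0). Computing the differences gives [3, 1].
The number of blocks of size exactly k is (#blocks of size ≥ k) − (#blocks of size ≥ k + 1), so the partition is: 2 block(s) of size 1, 1 block(s) of size 2.
In nonincreasing order the block sizes are [2, 1, 1].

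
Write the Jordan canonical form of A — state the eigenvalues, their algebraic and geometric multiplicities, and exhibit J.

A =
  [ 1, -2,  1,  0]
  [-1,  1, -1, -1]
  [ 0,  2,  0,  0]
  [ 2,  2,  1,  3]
J_2(1) ⊕ J_1(1) ⊕ J_1(2)

The characteristic polynomial is
  det(x·I − A) = x^4 - 5*x^3 + 9*x^2 - 7*x + 2 = (x - 2)*(x - 1)^3

Eigenvalues and multiplicities (the geometric multiplicity of λ is n − rank(A − λI), which equals the number of Jordan blocks for λ):
  λ = 1: algebraic multiplicity = 3, geometric multiplicity = 2
  λ = 2: algebraic multiplicity = 1, geometric multiplicity = 1

Determining the block sizes for each eigenvalue:
  λ = 1: 2 blocks summing to 3 forces exactly one block of size 2 and the rest size 1 → block sizes [2, 1]
  λ = 2: one block (gm = 1), so the single block has size am = 1 → block sizes [1]

Assembling the blocks gives a Jordan form
J =
  [1, 1, 0, 0]
  [0, 1, 0, 0]
  [0, 0, 1, 0]
  [0, 0, 0, 2]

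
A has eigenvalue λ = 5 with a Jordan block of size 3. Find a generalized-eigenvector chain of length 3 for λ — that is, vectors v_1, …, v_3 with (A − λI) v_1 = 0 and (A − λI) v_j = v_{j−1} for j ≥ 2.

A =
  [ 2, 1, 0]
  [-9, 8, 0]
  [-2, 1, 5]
A Jordan chain for λ = 5 of length 3:
v_1 = (0, 0, -3)ᵀ
v_2 = (-3, -9, -2)ᵀ
v_3 = (1, 0, 0)ᵀ

Let N = A − (5)·I. We want v_3 with N^3 v_3 = 0 but N^2 v_3 ≠ 0; then v_{j-1} := N · v_j for j = 3, …, 2.

Pick v_3 = (1, 0, 0)ᵀ.
Then v_2 = N · v_3 = (-3, -9, -2)ᵀ.
Then v_1 = N · v_2 = (0, 0, -3)ᵀ.

Sanity check: (A − (5)·I) v_1 = (0, 0, 0)ᵀ = 0. ✓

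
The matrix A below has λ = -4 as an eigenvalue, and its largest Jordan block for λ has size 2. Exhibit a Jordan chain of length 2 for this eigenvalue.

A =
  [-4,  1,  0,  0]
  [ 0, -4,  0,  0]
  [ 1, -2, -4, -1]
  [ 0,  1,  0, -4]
A Jordan chain for λ = -4 of length 2:
v_1 = (0, 0, 1, 0)ᵀ
v_2 = (1, 0, 0, 0)ᵀ

Let N = A − (-4)·I. We want v_2 with N^2 v_2 = 0 but N^1 v_2 ≠ 0; then v_{j-1} := N · v_j for j = 2, …, 2.

Pick v_2 = (1, 0, 0, 0)ᵀ.
Then v_1 = N · v_2 = (0, 0, 1, 0)ᵀ.

Sanity check: (A − (-4)·I) v_1 = (0, 0, 0, 0)ᵀ = 0. ✓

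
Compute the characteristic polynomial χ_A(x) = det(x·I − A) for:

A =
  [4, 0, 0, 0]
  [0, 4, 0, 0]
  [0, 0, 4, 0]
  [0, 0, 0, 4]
x^4 - 16*x^3 + 96*x^2 - 256*x + 256

Expanding det(x·I − A) (e.g. by cofactor expansion or by noting that A is similar to its Jordan form J, which has the same characteristic polynomial as A) gives
  χ_A(x) = x^4 - 16*x^3 + 96*x^2 - 256*x + 256
which factors as (x - 4)^4. The eigenvalues (with algebraic multiplicities) are λ = 4 with multiplicity 4.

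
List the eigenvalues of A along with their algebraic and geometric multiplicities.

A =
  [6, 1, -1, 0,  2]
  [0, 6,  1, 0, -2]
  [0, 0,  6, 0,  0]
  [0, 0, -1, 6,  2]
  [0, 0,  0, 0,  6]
λ = 6: alg = 5, geom = 3

Step 1 — factor the characteristic polynomial to read off the algebraic multiplicities:
  χ_A(x) = (x - 6)^5

Step 2 — compute geometric multiplicities via the rank-nullity identity g(λ) = n − rank(A − λI):
  rank(A − (6)·I) = 2, so dim ker(A − (6)·I) = n − 2 = 3

Summary:
  λ = 6: algebraic multiplicity = 5, geometric multiplicity = 3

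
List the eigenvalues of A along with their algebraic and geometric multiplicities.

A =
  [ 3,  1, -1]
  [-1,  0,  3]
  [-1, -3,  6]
λ = 3: alg = 3, geom = 1

Step 1 — factor the characteristic polynomial to read off the algebraic multiplicities:
  χ_A(x) = (x - 3)^3

Step 2 — compute geometric multiplicities via the rank-nullity identity g(λ) = n − rank(A − λI):
  rank(A − (3)·I) = 2, so dim ker(A − (3)·I) = n − 2 = 1

Summary:
  λ = 3: algebraic multiplicity = 3, geometric multiplicity = 1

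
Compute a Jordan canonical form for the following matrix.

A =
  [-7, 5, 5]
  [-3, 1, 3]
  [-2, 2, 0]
J_2(-2) ⊕ J_1(-2)

The characteristic polynomial is
  det(x·I − A) = x^3 + 6*x^2 + 12*x + 8 = (x + 2)^3

Eigenvalues and multiplicities (the geometric multiplicity of λ is n − rank(A − λI), which equals the number of Jordan blocks for λ):
  λ = -2: algebraic multiplicity = 3, geometric multiplicity = 2

Determining the block sizes for each eigenvalue:
  λ = -2: 2 blocks summing to 3 forces exactly one block of size 2 and the rest size 1 → block sizes [2, 1]

Assembling the blocks gives a Jordan form
J =
  [-2,  1,  0]
  [ 0, -2,  0]
  [ 0,  0, -2]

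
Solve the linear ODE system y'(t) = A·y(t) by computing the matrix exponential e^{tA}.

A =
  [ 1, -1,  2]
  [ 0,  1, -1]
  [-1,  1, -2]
e^{tA} =
  [-t^2/2 + t + 1, -t, -t^2/2 + 2*t]
  [t^2/2, t + 1, t^2/2 - t]
  [t^2/2 - t, t, t^2/2 - 2*t + 1]

Strategy: write A = P · J · P⁻¹ where J is a Jordan canonical form, so e^{tA} = P · e^{tJ} · P⁻¹, and e^{tJ} can be computed block-by-block.

A has Jordan form
J =
  [0, 1, 0]
  [0, 0, 1]
  [0, 0, 0]
(up to reordering of blocks).

Per-block formulas:
  For a 3×3 Jordan block J_3(0): exp(t · J_3(0)) = e^(0t)·(I + t·N + (t^2/2)·N^2), where N is the 3×3 nilpotent shift.

After assembling e^{tJ} and conjugating by P, we get:

e^{tA} =
  [-t^2/2 + t + 1, -t, -t^2/2 + 2*t]
  [t^2/2, t + 1, t^2/2 - t]
  [t^2/2 - t, t, t^2/2 - 2*t + 1]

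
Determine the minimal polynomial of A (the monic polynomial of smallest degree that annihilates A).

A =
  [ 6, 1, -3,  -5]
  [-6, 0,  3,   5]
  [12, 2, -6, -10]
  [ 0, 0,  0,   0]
x^3

The characteristic polynomial is χ_A(x) = x^4, so the eigenvalues are known. The minimal polynomial is
  m_A(x) = Π_λ (x − λ)^{k_λ}
where k_λ is the size of the *largest* Jordan block for λ (equivalently, the smallest k with (A − λI)^k v = 0 for every generalised eigenvector v of λ).

  λ = 0: largest Jordan block has size 3, contributing (x − 0)^3

So m_A(x) = x^3 = x^3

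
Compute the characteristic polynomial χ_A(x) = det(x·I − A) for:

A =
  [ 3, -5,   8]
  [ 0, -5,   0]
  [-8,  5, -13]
x^3 + 15*x^2 + 75*x + 125

Expanding det(x·I − A) (e.g. by cofactor expansion or by noting that A is similar to its Jordan form J, which has the same characteristic polynomial as A) gives
  χ_A(x) = x^3 + 15*x^2 + 75*x + 125
which factors as (x + 5)^3. The eigenvalues (with algebraic multiplicities) are λ = -5 with multiplicity 3.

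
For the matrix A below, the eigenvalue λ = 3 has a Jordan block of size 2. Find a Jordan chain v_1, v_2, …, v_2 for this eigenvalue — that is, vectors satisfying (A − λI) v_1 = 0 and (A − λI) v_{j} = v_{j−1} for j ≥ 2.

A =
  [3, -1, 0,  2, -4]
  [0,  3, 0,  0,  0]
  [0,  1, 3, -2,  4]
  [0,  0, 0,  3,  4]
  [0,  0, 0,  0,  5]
A Jordan chain for λ = 3 of length 2:
v_1 = (-1, 0, 1, 0, 0)ᵀ
v_2 = (0, 1, 0, 0, 0)ᵀ

Let N = A − (3)·I. We want v_2 with N^2 v_2 = 0 but N^1 v_2 ≠ 0; then v_{j-1} := N · v_j for j = 2, …, 2.

Pick v_2 = (0, 1, 0, 0, 0)ᵀ.
Then v_1 = N · v_2 = (-1, 0, 1, 0, 0)ᵀ.

Sanity check: (A − (3)·I) v_1 = (0, 0, 0, 0, 0)ᵀ = 0. ✓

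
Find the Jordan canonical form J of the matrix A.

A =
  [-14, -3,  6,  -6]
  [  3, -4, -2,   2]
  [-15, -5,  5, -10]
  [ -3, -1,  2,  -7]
J_2(-5) ⊕ J_1(-5) ⊕ J_1(-5)

The characteristic polynomial is
  det(x·I − A) = x^4 + 20*x^3 + 150*x^2 + 500*x + 625 = (x + 5)^4

Eigenvalues and multiplicities (the geometric multiplicity of λ is n − rank(A − λI), which equals the number of Jordan blocks for λ):
  λ = -5: algebraic multiplicity = 4, geometric multiplicity = 3

Determining the block sizes for each eigenvalue:
  λ = -5: 3 blocks summing to 4 forces exactly one block of size 2 and the rest size 1 → block sizes [2, 1, 1]

Assembling the blocks gives a Jordan form
J =
  [-5,  1,  0,  0]
  [ 0, -5,  0,  0]
  [ 0,  0, -5,  0]
  [ 0,  0,  0, -5]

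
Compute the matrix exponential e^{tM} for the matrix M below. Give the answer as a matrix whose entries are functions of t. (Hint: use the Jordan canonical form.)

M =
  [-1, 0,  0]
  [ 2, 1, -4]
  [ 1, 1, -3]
e^{tM} =
  [exp(-t), 0, 0]
  [2*t*exp(-t), 2*t*exp(-t) + exp(-t), -4*t*exp(-t)]
  [t*exp(-t), t*exp(-t), -2*t*exp(-t) + exp(-t)]

Strategy: write M = P · J · P⁻¹ where J is a Jordan canonical form, so e^{tM} = P · e^{tJ} · P⁻¹, and e^{tJ} can be computed block-by-block.

M has Jordan form
J =
  [-1,  1,  0]
  [ 0, -1,  0]
  [ 0,  0, -1]
(up to reordering of blocks).

Per-block formulas:
  For a 2×2 Jordan block J_2(-1): exp(t · J_2(-1)) = e^(-1t)·(I + t·N), where N is the 2×2 nilpotent shift.
  For a 1×1 block at λ = -1: exp(t · [-1]) = [e^(-1t)].

After assembling e^{tJ} and conjugating by P, we get:

e^{tM} =
  [exp(-t), 0, 0]
  [2*t*exp(-t), 2*t*exp(-t) + exp(-t), -4*t*exp(-t)]
  [t*exp(-t), t*exp(-t), -2*t*exp(-t) + exp(-t)]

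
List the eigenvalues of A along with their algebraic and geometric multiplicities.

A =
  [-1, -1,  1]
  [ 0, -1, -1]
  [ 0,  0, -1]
λ = -1: alg = 3, geom = 1

Step 1 — factor the characteristic polynomial to read off the algebraic multiplicities:
  χ_A(x) = (x + 1)^3

Step 2 — compute geometric multiplicities via the rank-nullity identity g(λ) = n − rank(A − λI):
  rank(A − (-1)·I) = 2, so dim ker(A − (-1)·I) = n − 2 = 1

Summary:
  λ = -1: algebraic multiplicity = 3, geometric multiplicity = 1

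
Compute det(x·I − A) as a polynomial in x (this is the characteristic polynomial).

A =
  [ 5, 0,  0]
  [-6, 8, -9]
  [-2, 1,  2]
x^3 - 15*x^2 + 75*x - 125

Expanding det(x·I − A) (e.g. by cofactor expansion or by noting that A is similar to its Jordan form J, which has the same characteristic polynomial as A) gives
  χ_A(x) = x^3 - 15*x^2 + 75*x - 125
which factors as (x - 5)^3. The eigenvalues (with algebraic multiplicities) are λ = 5 with multiplicity 3.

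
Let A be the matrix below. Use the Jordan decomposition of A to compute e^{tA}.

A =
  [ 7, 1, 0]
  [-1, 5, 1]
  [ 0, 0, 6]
e^{tA} =
  [t*exp(6*t) + exp(6*t), t*exp(6*t), t^2*exp(6*t)/2]
  [-t*exp(6*t), -t*exp(6*t) + exp(6*t), -t^2*exp(6*t)/2 + t*exp(6*t)]
  [0, 0, exp(6*t)]

Strategy: write A = P · J · P⁻¹ where J is a Jordan canonical form, so e^{tA} = P · e^{tJ} · P⁻¹, and e^{tJ} can be computed block-by-block.

A has Jordan form
J =
  [6, 1, 0]
  [0, 6, 1]
  [0, 0, 6]
(up to reordering of blocks).

Per-block formulas:
  For a 3×3 Jordan block J_3(6): exp(t · J_3(6)) = e^(6t)·(I + t·N + (t^2/2)·N^2), where N is the 3×3 nilpotent shift.

After assembling e^{tJ} and conjugating by P, we get:

e^{tA} =
  [t*exp(6*t) + exp(6*t), t*exp(6*t), t^2*exp(6*t)/2]
  [-t*exp(6*t), -t*exp(6*t) + exp(6*t), -t^2*exp(6*t)/2 + t*exp(6*t)]
  [0, 0, exp(6*t)]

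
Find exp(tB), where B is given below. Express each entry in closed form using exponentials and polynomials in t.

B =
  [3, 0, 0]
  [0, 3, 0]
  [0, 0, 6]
e^{tB} =
  [exp(3*t), 0, 0]
  [0, exp(3*t), 0]
  [0, 0, exp(6*t)]

Strategy: write B = P · J · P⁻¹ where J is a Jordan canonical form, so e^{tB} = P · e^{tJ} · P⁻¹, and e^{tJ} can be computed block-by-block.

B has Jordan form
J =
  [3, 0, 0]
  [0, 3, 0]
  [0, 0, 6]
(up to reordering of blocks).

Per-block formulas:
  For a 1×1 block at λ = 6: exp(t · [6]) = [e^(6t)].
  For a 1×1 block at λ = 3: exp(t · [3]) = [e^(3t)].

After assembling e^{tJ} and conjugating by P, we get:

e^{tB} =
  [exp(3*t), 0, 0]
  [0, exp(3*t), 0]
  [0, 0, exp(6*t)]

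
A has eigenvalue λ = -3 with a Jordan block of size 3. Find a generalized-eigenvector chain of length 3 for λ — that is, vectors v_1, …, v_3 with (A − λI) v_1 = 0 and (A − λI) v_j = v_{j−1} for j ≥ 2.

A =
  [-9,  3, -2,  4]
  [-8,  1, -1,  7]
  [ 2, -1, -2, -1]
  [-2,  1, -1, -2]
A Jordan chain for λ = -3 of length 3:
v_1 = (3, 4, -1, 1)ᵀ
v_2 = (-2, -1, 1, -1)ᵀ
v_3 = (0, 0, 1, 0)ᵀ

Let N = A − (-3)·I. We want v_3 with N^3 v_3 = 0 but N^2 v_3 ≠ 0; then v_{j-1} := N · v_j for j = 3, …, 2.

Pick v_3 = (0, 0, 1, 0)ᵀ.
Then v_2 = N · v_3 = (-2, -1, 1, -1)ᵀ.
Then v_1 = N · v_2 = (3, 4, -1, 1)ᵀ.

Sanity check: (A − (-3)·I) v_1 = (0, 0, 0, 0)ᵀ = 0. ✓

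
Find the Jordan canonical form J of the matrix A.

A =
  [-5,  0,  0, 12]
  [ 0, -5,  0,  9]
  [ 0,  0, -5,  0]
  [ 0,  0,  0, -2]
J_1(-5) ⊕ J_1(-5) ⊕ J_1(-5) ⊕ J_1(-2)

The characteristic polynomial is
  det(x·I − A) = x^4 + 17*x^3 + 105*x^2 + 275*x + 250 = (x + 2)*(x + 5)^3

Eigenvalues and multiplicities (the geometric multiplicity of λ is n − rank(A − λI), which equals the number of Jordan blocks for λ):
  λ = -5: algebraic multiplicity = 3, geometric multiplicity = 3
  λ = -2: algebraic multiplicity = 1, geometric multiplicity = 1

Determining the block sizes for each eigenvalue:
  λ = -5: gm = am = 3, so every block has size 1 → block sizes [1, 1, 1]
  λ = -2: one block (gm = 1), so the single block has size am = 1 → block sizes [1]

Assembling the blocks gives a Jordan form
J =
  [-5,  0,  0,  0]
  [ 0, -5,  0,  0]
  [ 0,  0, -5,  0]
  [ 0,  0,  0, -2]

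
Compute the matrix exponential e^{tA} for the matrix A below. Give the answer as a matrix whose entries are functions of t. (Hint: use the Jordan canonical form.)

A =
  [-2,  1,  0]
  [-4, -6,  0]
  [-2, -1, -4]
e^{tA} =
  [2*t*exp(-4*t) + exp(-4*t), t*exp(-4*t), 0]
  [-4*t*exp(-4*t), -2*t*exp(-4*t) + exp(-4*t), 0]
  [-2*t*exp(-4*t), -t*exp(-4*t), exp(-4*t)]

Strategy: write A = P · J · P⁻¹ where J is a Jordan canonical form, so e^{tA} = P · e^{tJ} · P⁻¹, and e^{tJ} can be computed block-by-block.

A has Jordan form
J =
  [-4,  1,  0]
  [ 0, -4,  0]
  [ 0,  0, -4]
(up to reordering of blocks).

Per-block formulas:
  For a 1×1 block at λ = -4: exp(t · [-4]) = [e^(-4t)].
  For a 2×2 Jordan block J_2(-4): exp(t · J_2(-4)) = e^(-4t)·(I + t·N), where N is the 2×2 nilpotent shift.

After assembling e^{tJ} and conjugating by P, we get:

e^{tA} =
  [2*t*exp(-4*t) + exp(-4*t), t*exp(-4*t), 0]
  [-4*t*exp(-4*t), -2*t*exp(-4*t) + exp(-4*t), 0]
  [-2*t*exp(-4*t), -t*exp(-4*t), exp(-4*t)]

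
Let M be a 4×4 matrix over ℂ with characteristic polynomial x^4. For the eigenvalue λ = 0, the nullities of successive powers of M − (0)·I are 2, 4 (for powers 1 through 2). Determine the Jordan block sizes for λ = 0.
Block sizes for λ = 0: [2, 2]

From the dimensions of kernels of powers, the number of Jordan blocks of size at least j is d_j − d_{j−1} where d_j = dim ker(N^j) (with d_0 = 0). Computing the differences gives [2, 2].
The number of blocks of size exactly k is (#blocks of size ≥ k) − (#blocks of size ≥ k + 1), so the partition is: 2 block(s) of size 2.
In nonincreasing order the block sizes are [2, 2].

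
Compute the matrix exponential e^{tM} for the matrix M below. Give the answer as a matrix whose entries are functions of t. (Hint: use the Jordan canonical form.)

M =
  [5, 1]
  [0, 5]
e^{tM} =
  [exp(5*t), t*exp(5*t)]
  [0, exp(5*t)]

Strategy: write M = P · J · P⁻¹ where J is a Jordan canonical form, so e^{tM} = P · e^{tJ} · P⁻¹, and e^{tJ} can be computed block-by-block.

M has Jordan form
J =
  [5, 1]
  [0, 5]
(up to reordering of blocks).

Per-block formulas:
  For a 2×2 Jordan block J_2(5): exp(t · J_2(5)) = e^(5t)·(I + t·N), where N is the 2×2 nilpotent shift.

After assembling e^{tJ} and conjugating by P, we get:

e^{tM} =
  [exp(5*t), t*exp(5*t)]
  [0, exp(5*t)]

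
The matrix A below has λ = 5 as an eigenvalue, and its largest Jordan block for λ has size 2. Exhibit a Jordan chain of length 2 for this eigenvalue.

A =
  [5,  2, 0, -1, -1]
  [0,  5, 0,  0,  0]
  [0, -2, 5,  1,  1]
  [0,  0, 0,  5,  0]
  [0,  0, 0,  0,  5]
A Jordan chain for λ = 5 of length 2:
v_1 = (2, 0, -2, 0, 0)ᵀ
v_2 = (0, 1, 0, 0, 0)ᵀ

Let N = A − (5)·I. We want v_2 with N^2 v_2 = 0 but N^1 v_2 ≠ 0; then v_{j-1} := N · v_j for j = 2, …, 2.

Pick v_2 = (0, 1, 0, 0, 0)ᵀ.
Then v_1 = N · v_2 = (2, 0, -2, 0, 0)ᵀ.

Sanity check: (A − (5)·I) v_1 = (0, 0, 0, 0, 0)ᵀ = 0. ✓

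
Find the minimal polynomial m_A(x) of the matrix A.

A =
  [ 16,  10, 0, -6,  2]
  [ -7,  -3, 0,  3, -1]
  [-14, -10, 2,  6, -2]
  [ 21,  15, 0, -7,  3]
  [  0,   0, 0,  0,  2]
x^2 - 4*x + 4

The characteristic polynomial is χ_A(x) = (x - 2)^5, so the eigenvalues are known. The minimal polynomial is
  m_A(x) = Π_λ (x − λ)^{k_λ}
where k_λ is the size of the *largest* Jordan block for λ (equivalently, the smallest k with (A − λI)^k v = 0 for every generalised eigenvector v of λ).

  λ = 2: largest Jordan block has size 2, contributing (x − 2)^2

So m_A(x) = (x - 2)^2 = x^2 - 4*x + 4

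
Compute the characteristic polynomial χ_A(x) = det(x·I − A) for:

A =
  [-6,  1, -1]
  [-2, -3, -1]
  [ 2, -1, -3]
x^3 + 12*x^2 + 48*x + 64

Expanding det(x·I − A) (e.g. by cofactor expansion or by noting that A is similar to its Jordan form J, which has the same characteristic polynomial as A) gives
  χ_A(x) = x^3 + 12*x^2 + 48*x + 64
which factors as (x + 4)^3. The eigenvalues (with algebraic multiplicities) are λ = -4 with multiplicity 3.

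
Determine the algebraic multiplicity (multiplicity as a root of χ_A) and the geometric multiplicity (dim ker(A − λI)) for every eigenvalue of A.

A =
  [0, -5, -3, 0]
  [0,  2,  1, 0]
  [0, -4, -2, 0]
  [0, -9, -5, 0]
λ = 0: alg = 4, geom = 2

Step 1 — factor the characteristic polynomial to read off the algebraic multiplicities:
  χ_A(x) = x^4

Step 2 — compute geometric multiplicities via the rank-nullity identity g(λ) = n − rank(A − λI):
  rank(A − (0)·I) = 2, so dim ker(A − (0)·I) = n − 2 = 2

Summary:
  λ = 0: algebraic multiplicity = 4, geometric multiplicity = 2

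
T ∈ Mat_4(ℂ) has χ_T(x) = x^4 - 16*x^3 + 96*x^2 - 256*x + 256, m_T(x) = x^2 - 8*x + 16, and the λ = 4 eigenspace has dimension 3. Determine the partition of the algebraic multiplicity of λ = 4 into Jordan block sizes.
Block sizes for λ = 4: [2, 1, 1]

Step 1 — from the characteristic polynomial, algebraic multiplicity of λ = 4 is 4. From dim ker(T − (4)·I) = 3, there are exactly 3 Jordan blocks for λ = 4.
Step 2 — from the minimal polynomial, the factor (x − 4)^2 tells us the largest block for λ = 4 has size 2.
Step 3 — with total size 4, 3 blocks, and largest block 2, the block sizes (in nonincreasing order) are [2, 1, 1].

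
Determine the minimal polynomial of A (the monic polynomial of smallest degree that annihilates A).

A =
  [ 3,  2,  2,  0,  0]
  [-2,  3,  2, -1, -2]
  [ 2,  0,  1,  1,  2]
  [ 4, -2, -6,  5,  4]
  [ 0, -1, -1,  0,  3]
x^2 - 6*x + 9

The characteristic polynomial is χ_A(x) = (x - 3)^5, so the eigenvalues are known. The minimal polynomial is
  m_A(x) = Π_λ (x − λ)^{k_λ}
where k_λ is the size of the *largest* Jordan block for λ (equivalently, the smallest k with (A − λI)^k v = 0 for every generalised eigenvector v of λ).

  λ = 3: largest Jordan block has size 2, contributing (x − 3)^2

So m_A(x) = (x - 3)^2 = x^2 - 6*x + 9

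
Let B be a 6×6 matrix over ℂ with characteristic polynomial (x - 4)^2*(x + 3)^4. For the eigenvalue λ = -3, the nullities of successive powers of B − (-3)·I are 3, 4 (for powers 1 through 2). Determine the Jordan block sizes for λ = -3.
Block sizes for λ = -3: [2, 1, 1]

From the dimensions of kernels of powers, the number of Jordan blocks of size at least j is d_j − d_{j−1} where d_j = dim ker(N^j) (with d_0 = 0). Computing the differences gives [3, 1].
The number of blocks of size exactly k is (#blocks of size ≥ k) − (#blocks of size ≥ k + 1), so the partition is: 2 block(s) of size 1, 1 block(s) of size 2.
In nonincreasing order the block sizes are [2, 1, 1].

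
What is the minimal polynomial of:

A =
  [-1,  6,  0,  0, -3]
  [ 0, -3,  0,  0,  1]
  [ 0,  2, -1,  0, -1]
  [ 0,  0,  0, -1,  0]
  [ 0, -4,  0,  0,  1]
x^2 + 2*x + 1

The characteristic polynomial is χ_A(x) = (x + 1)^5, so the eigenvalues are known. The minimal polynomial is
  m_A(x) = Π_λ (x − λ)^{k_λ}
where k_λ is the size of the *largest* Jordan block for λ (equivalently, the smallest k with (A − λI)^k v = 0 for every generalised eigenvector v of λ).

  λ = -1: largest Jordan block has size 2, contributing (x + 1)^2

So m_A(x) = (x + 1)^2 = x^2 + 2*x + 1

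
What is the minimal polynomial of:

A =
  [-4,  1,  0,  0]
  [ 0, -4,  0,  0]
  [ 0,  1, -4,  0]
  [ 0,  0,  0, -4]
x^2 + 8*x + 16

The characteristic polynomial is χ_A(x) = (x + 4)^4, so the eigenvalues are known. The minimal polynomial is
  m_A(x) = Π_λ (x − λ)^{k_λ}
where k_λ is the size of the *largest* Jordan block for λ (equivalently, the smallest k with (A − λI)^k v = 0 for every generalised eigenvector v of λ).

  λ = -4: largest Jordan block has size 2, contributing (x + 4)^2

So m_A(x) = (x + 4)^2 = x^2 + 8*x + 16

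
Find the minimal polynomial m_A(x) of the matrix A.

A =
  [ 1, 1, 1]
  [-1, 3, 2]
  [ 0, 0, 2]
x^3 - 6*x^2 + 12*x - 8

The characteristic polynomial is χ_A(x) = (x - 2)^3, so the eigenvalues are known. The minimal polynomial is
  m_A(x) = Π_λ (x − λ)^{k_λ}
where k_λ is the size of the *largest* Jordan block for λ (equivalently, the smallest k with (A − λI)^k v = 0 for every generalised eigenvector v of λ).

  λ = 2: largest Jordan block has size 3, contributing (x − 2)^3

So m_A(x) = (x - 2)^3 = x^3 - 6*x^2 + 12*x - 8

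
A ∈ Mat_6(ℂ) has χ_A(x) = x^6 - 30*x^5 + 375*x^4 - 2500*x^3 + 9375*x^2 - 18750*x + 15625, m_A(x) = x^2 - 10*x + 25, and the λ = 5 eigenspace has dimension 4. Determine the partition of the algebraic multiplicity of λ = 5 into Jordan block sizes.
Block sizes for λ = 5: [2, 2, 1, 1]

Step 1 — from the characteristic polynomial, algebraic multiplicity of λ = 5 is 6. From dim ker(A − (5)·I) = 4, there are exactly 4 Jordan blocks for λ = 5.
Step 2 — from the minimal polynomial, the factor (x − 5)^2 tells us the largest block for λ = 5 has size 2.
Step 3 — with total size 6, 4 blocks, and largest block 2, the block sizes (in nonincreasing order) are [2, 2, 1, 1].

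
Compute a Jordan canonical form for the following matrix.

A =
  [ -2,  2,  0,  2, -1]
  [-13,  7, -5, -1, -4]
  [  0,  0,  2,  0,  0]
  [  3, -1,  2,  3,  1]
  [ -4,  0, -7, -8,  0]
J_3(2) ⊕ J_2(2)

The characteristic polynomial is
  det(x·I − A) = x^5 - 10*x^4 + 40*x^3 - 80*x^2 + 80*x - 32 = (x - 2)^5

Eigenvalues and multiplicities (the geometric multiplicity of λ is n − rank(A − λI), which equals the number of Jordan blocks for λ):
  λ = 2: algebraic multiplicity = 5, geometric multiplicity = 2

Determining the block sizes for each eigenvalue:
  λ = 2: with am = 5 and gm = 2, the partition is not yet determined (e.g. several partitions of 5 into 2 parts exist). Let N = A − (2)·I. Computing rank(N^1) = 3, rank(N^2) = 1, rank(N^3) = 0; the number of blocks of size ≥ j is rank(N^{j−1}) − rank(N^j), giving [2, 2, 1]. So we have 1 block(s) of size 3, 1 block(s) of size 2 → block sizes [3, 2]

Assembling the blocks gives a Jordan form
J =
  [2, 1, 0, 0, 0]
  [0, 2, 1, 0, 0]
  [0, 0, 2, 0, 0]
  [0, 0, 0, 2, 1]
  [0, 0, 0, 0, 2]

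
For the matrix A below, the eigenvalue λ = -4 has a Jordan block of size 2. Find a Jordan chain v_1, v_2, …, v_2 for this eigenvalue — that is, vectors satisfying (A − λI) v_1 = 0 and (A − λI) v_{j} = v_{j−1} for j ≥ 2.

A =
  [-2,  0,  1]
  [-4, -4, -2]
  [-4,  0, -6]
A Jordan chain for λ = -4 of length 2:
v_1 = (2, -4, -4)ᵀ
v_2 = (1, 0, 0)ᵀ

Let N = A − (-4)·I. We want v_2 with N^2 v_2 = 0 but N^1 v_2 ≠ 0; then v_{j-1} := N · v_j for j = 2, …, 2.

Pick v_2 = (1, 0, 0)ᵀ.
Then v_1 = N · v_2 = (2, -4, -4)ᵀ.

Sanity check: (A − (-4)·I) v_1 = (0, 0, 0)ᵀ = 0. ✓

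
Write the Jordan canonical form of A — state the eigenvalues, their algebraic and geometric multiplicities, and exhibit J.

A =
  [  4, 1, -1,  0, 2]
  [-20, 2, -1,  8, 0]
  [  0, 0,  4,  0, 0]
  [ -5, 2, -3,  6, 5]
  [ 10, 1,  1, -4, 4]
J_3(4) ⊕ J_2(4)

The characteristic polynomial is
  det(x·I − A) = x^5 - 20*x^4 + 160*x^3 - 640*x^2 + 1280*x - 1024 = (x - 4)^5

Eigenvalues and multiplicities (the geometric multiplicity of λ is n − rank(A − λI), which equals the number of Jordan blocks for λ):
  λ = 4: algebraic multiplicity = 5, geometric multiplicity = 2

Determining the block sizes for each eigenvalue:
  λ = 4: with am = 5 and gm = 2, the partition is not yet determined (e.g. several partitions of 5 into 2 parts exist). Let N = A − (4)·I. Computing rank(N^1) = 3, rank(N^2) = 1, rank(N^3) = 0; the number of blocks of size ≥ j is rank(N^{j−1}) − rank(N^j), giving [2, 2, 1]. So we have 1 block(s) of size 3, 1 block(s) of size 2 → block sizes [3, 2]

Assembling the blocks gives a Jordan form
J =
  [4, 1, 0, 0, 0]
  [0, 4, 1, 0, 0]
  [0, 0, 4, 0, 0]
  [0, 0, 0, 4, 1]
  [0, 0, 0, 0, 4]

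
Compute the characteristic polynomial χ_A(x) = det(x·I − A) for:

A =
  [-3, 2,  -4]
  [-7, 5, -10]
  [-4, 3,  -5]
x^3 + 3*x^2 + 3*x + 1

Expanding det(x·I − A) (e.g. by cofactor expansion or by noting that A is similar to its Jordan form J, which has the same characteristic polynomial as A) gives
  χ_A(x) = x^3 + 3*x^2 + 3*x + 1
which factors as (x + 1)^3. The eigenvalues (with algebraic multiplicities) are λ = -1 with multiplicity 3.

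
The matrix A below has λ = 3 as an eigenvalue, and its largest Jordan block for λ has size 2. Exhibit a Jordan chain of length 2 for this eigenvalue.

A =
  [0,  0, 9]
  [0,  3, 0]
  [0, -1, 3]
A Jordan chain for λ = 3 of length 2:
v_1 = (-3, 0, -1)ᵀ
v_2 = (1, 1, 0)ᵀ

Let N = A − (3)·I. We want v_2 with N^2 v_2 = 0 but N^1 v_2 ≠ 0; then v_{j-1} := N · v_j for j = 2, …, 2.

Pick v_2 = (1, 1, 0)ᵀ.
Then v_1 = N · v_2 = (-3, 0, -1)ᵀ.

Sanity check: (A − (3)·I) v_1 = (0, 0, 0)ᵀ = 0. ✓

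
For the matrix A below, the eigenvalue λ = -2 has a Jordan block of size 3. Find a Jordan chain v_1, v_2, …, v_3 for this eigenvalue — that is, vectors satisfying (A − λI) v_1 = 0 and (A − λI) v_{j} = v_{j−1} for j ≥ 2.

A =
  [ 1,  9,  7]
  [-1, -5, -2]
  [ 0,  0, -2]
A Jordan chain for λ = -2 of length 3:
v_1 = (3, -1, 0)ᵀ
v_2 = (7, -2, 0)ᵀ
v_3 = (0, 0, 1)ᵀ

Let N = A − (-2)·I. We want v_3 with N^3 v_3 = 0 but N^2 v_3 ≠ 0; then v_{j-1} := N · v_j for j = 3, …, 2.

Pick v_3 = (0, 0, 1)ᵀ.
Then v_2 = N · v_3 = (7, -2, 0)ᵀ.
Then v_1 = N · v_2 = (3, -1, 0)ᵀ.

Sanity check: (A − (-2)·I) v_1 = (0, 0, 0)ᵀ = 0. ✓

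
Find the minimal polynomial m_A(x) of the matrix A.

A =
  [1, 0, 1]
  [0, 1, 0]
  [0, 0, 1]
x^2 - 2*x + 1

The characteristic polynomial is χ_A(x) = (x - 1)^3, so the eigenvalues are known. The minimal polynomial is
  m_A(x) = Π_λ (x − λ)^{k_λ}
where k_λ is the size of the *largest* Jordan block for λ (equivalently, the smallest k with (A − λI)^k v = 0 for every generalised eigenvector v of λ).

  λ = 1: largest Jordan block has size 2, contributing (x − 1)^2

So m_A(x) = (x - 1)^2 = x^2 - 2*x + 1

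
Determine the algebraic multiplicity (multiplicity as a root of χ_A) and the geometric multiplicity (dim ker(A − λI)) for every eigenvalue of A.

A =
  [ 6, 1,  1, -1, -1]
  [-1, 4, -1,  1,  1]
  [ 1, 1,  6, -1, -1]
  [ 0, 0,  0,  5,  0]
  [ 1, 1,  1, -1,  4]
λ = 5: alg = 5, geom = 4

Step 1 — factor the characteristic polynomial to read off the algebraic multiplicities:
  χ_A(x) = (x - 5)^5

Step 2 — compute geometric multiplicities via the rank-nullity identity g(λ) = n − rank(A − λI):
  rank(A − (5)·I) = 1, so dim ker(A − (5)·I) = n − 1 = 4

Summary:
  λ = 5: algebraic multiplicity = 5, geometric multiplicity = 4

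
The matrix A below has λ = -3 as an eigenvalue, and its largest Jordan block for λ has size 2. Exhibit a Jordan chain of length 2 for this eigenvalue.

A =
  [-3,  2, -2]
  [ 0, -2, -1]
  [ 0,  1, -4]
A Jordan chain for λ = -3 of length 2:
v_1 = (2, 1, 1)ᵀ
v_2 = (0, 1, 0)ᵀ

Let N = A − (-3)·I. We want v_2 with N^2 v_2 = 0 but N^1 v_2 ≠ 0; then v_{j-1} := N · v_j for j = 2, …, 2.

Pick v_2 = (0, 1, 0)ᵀ.
Then v_1 = N · v_2 = (2, 1, 1)ᵀ.

Sanity check: (A − (-3)·I) v_1 = (0, 0, 0)ᵀ = 0. ✓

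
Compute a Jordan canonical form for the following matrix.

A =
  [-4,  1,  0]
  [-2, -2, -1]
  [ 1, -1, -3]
J_3(-3)

The characteristic polynomial is
  det(x·I − A) = x^3 + 9*x^2 + 27*x + 27 = (x + 3)^3

Eigenvalues and multiplicities (the geometric multiplicity of λ is n − rank(A − λI), which equals the number of Jordan blocks for λ):
  λ = -3: algebraic multiplicity = 3, geometric multiplicity = 1

Determining the block sizes for each eigenvalue:
  λ = -3: one block (gm = 1), so the single block has size am = 3 → block sizes [3]

Assembling the blocks gives a Jordan form
J =
  [-3,  1,  0]
  [ 0, -3,  1]
  [ 0,  0, -3]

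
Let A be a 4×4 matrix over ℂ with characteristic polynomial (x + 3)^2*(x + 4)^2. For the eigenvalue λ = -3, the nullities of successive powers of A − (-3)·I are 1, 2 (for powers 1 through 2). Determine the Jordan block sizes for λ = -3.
Block sizes for λ = -3: [2]

From the dimensions of kernels of powers, the number of Jordan blocks of size at least j is d_j − d_{j−1} where d_j = dim ker(N^j) (with d_0 = 0). Computing the differences gives [1, 1].
The number of blocks of size exactly k is (#blocks of size ≥ k) − (#blocks of size ≥ k + 1), so the partition is: 1 block(s) of size 2.
In nonincreasing order the block sizes are [2].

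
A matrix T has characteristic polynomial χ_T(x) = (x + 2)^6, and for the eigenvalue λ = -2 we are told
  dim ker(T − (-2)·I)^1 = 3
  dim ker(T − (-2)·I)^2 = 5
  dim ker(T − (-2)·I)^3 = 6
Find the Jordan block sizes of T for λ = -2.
Block sizes for λ = -2: [3, 2, 1]

From the dimensions of kernels of powers, the number of Jordan blocks of size at least j is d_j − d_{j−1} where d_j = dim ker(N^j) (with d_0 = 0). Computing the differences gives [3, 2, 1].
The number of blocks of size exactly k is (#blocks of size ≥ k) − (#blocks of size ≥ k + 1), so the partition is: 1 block(s) of size 1, 1 block(s) of size 2, 1 block(s) of size 3.
In nonincreasing order the block sizes are [3, 2, 1].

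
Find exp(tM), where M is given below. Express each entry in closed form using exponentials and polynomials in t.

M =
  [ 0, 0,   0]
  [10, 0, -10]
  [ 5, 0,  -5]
e^{tM} =
  [1, 0, 0]
  [2 - 2*exp(-5*t), 1, -2 + 2*exp(-5*t)]
  [1 - exp(-5*t), 0, exp(-5*t)]

Strategy: write M = P · J · P⁻¹ where J is a Jordan canonical form, so e^{tM} = P · e^{tJ} · P⁻¹, and e^{tJ} can be computed block-by-block.

M has Jordan form
J =
  [-5, 0, 0]
  [ 0, 0, 0]
  [ 0, 0, 0]
(up to reordering of blocks).

Per-block formulas:
  For a 1×1 block at λ = 0: exp(t · [0]) = [e^(0t)].
  For a 1×1 block at λ = -5: exp(t · [-5]) = [e^(-5t)].

After assembling e^{tJ} and conjugating by P, we get:

e^{tM} =
  [1, 0, 0]
  [2 - 2*exp(-5*t), 1, -2 + 2*exp(-5*t)]
  [1 - exp(-5*t), 0, exp(-5*t)]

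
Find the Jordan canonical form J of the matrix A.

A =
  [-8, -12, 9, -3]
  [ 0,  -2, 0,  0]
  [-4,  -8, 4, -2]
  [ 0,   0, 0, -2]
J_2(-2) ⊕ J_1(-2) ⊕ J_1(-2)

The characteristic polynomial is
  det(x·I − A) = x^4 + 8*x^3 + 24*x^2 + 32*x + 16 = (x + 2)^4

Eigenvalues and multiplicities (the geometric multiplicity of λ is n − rank(A − λI), which equals the number of Jordan blocks for λ):
  λ = -2: algebraic multiplicity = 4, geometric multiplicity = 3

Determining the block sizes for each eigenvalue:
  λ = -2: 3 blocks summing to 4 forces exactly one block of size 2 and the rest size 1 → block sizes [2, 1, 1]

Assembling the blocks gives a Jordan form
J =
  [-2,  1,  0,  0]
  [ 0, -2,  0,  0]
  [ 0,  0, -2,  0]
  [ 0,  0,  0, -2]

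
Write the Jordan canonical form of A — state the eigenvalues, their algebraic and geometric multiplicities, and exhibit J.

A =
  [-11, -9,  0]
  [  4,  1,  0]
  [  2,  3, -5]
J_2(-5) ⊕ J_1(-5)

The characteristic polynomial is
  det(x·I − A) = x^3 + 15*x^2 + 75*x + 125 = (x + 5)^3

Eigenvalues and multiplicities (the geometric multiplicity of λ is n − rank(A − λI), which equals the number of Jordan blocks for λ):
  λ = -5: algebraic multiplicity = 3, geometric multiplicity = 2

Determining the block sizes for each eigenvalue:
  λ = -5: 2 blocks summing to 3 forces exactly one block of size 2 and the rest size 1 → block sizes [2, 1]

Assembling the blocks gives a Jordan form
J =
  [-5,  1,  0]
  [ 0, -5,  0]
  [ 0,  0, -5]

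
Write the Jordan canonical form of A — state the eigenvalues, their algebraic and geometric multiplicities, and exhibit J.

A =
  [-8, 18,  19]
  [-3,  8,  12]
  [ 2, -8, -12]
J_3(-4)

The characteristic polynomial is
  det(x·I − A) = x^3 + 12*x^2 + 48*x + 64 = (x + 4)^3

Eigenvalues and multiplicities (the geometric multiplicity of λ is n − rank(A − λI), which equals the number of Jordan blocks for λ):
  λ = -4: algebraic multiplicity = 3, geometric multiplicity = 1

Determining the block sizes for each eigenvalue:
  λ = -4: one block (gm = 1), so the single block has size am = 3 → block sizes [3]

Assembling the blocks gives a Jordan form
J =
  [-4,  1,  0]
  [ 0, -4,  1]
  [ 0,  0, -4]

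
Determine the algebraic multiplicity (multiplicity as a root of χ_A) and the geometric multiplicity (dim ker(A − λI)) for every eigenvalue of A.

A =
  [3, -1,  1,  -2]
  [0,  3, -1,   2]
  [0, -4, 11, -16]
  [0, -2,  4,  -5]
λ = 3: alg = 4, geom = 2

Step 1 — factor the characteristic polynomial to read off the algebraic multiplicities:
  χ_A(x) = (x - 3)^4

Step 2 — compute geometric multiplicities via the rank-nullity identity g(λ) = n − rank(A − λI):
  rank(A − (3)·I) = 2, so dim ker(A − (3)·I) = n − 2 = 2

Summary:
  λ = 3: algebraic multiplicity = 4, geometric multiplicity = 2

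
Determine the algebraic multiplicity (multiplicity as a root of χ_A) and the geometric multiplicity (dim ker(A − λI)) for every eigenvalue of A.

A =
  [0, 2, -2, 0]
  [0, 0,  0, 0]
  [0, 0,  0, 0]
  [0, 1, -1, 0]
λ = 0: alg = 4, geom = 3

Step 1 — factor the characteristic polynomial to read off the algebraic multiplicities:
  χ_A(x) = x^4

Step 2 — compute geometric multiplicities via the rank-nullity identity g(λ) = n − rank(A − λI):
  rank(A − (0)·I) = 1, so dim ker(A − (0)·I) = n − 1 = 3

Summary:
  λ = 0: algebraic multiplicity = 4, geometric multiplicity = 3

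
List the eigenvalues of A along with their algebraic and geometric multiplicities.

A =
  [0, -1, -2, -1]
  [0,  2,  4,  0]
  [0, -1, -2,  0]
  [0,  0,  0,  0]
λ = 0: alg = 4, geom = 2

Step 1 — factor the characteristic polynomial to read off the algebraic multiplicities:
  χ_A(x) = x^4

Step 2 — compute geometric multiplicities via the rank-nullity identity g(λ) = n − rank(A − λI):
  rank(A − (0)·I) = 2, so dim ker(A − (0)·I) = n − 2 = 2

Summary:
  λ = 0: algebraic multiplicity = 4, geometric multiplicity = 2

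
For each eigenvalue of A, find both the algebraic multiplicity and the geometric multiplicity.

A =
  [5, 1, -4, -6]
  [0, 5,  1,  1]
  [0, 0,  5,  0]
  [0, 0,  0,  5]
λ = 5: alg = 4, geom = 2

Step 1 — factor the characteristic polynomial to read off the algebraic multiplicities:
  χ_A(x) = (x - 5)^4

Step 2 — compute geometric multiplicities via the rank-nullity identity g(λ) = n − rank(A − λI):
  rank(A − (5)·I) = 2, so dim ker(A − (5)·I) = n − 2 = 2

Summary:
  λ = 5: algebraic multiplicity = 4, geometric multiplicity = 2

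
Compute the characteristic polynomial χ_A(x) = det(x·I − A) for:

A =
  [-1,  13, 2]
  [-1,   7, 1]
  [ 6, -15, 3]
x^3 - 9*x^2 + 27*x - 27

Expanding det(x·I − A) (e.g. by cofactor expansion or by noting that A is similar to its Jordan form J, which has the same characteristic polynomial as A) gives
  χ_A(x) = x^3 - 9*x^2 + 27*x - 27
which factors as (x - 3)^3. The eigenvalues (with algebraic multiplicities) are λ = 3 with multiplicity 3.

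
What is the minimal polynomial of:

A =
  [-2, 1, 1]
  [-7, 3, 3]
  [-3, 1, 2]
x^3 - 3*x^2 + 3*x - 1

The characteristic polynomial is χ_A(x) = (x - 1)^3, so the eigenvalues are known. The minimal polynomial is
  m_A(x) = Π_λ (x − λ)^{k_λ}
where k_λ is the size of the *largest* Jordan block for λ (equivalently, the smallest k with (A − λI)^k v = 0 for every generalised eigenvector v of λ).

  λ = 1: largest Jordan block has size 3, contributing (x − 1)^3

So m_A(x) = (x - 1)^3 = x^3 - 3*x^2 + 3*x - 1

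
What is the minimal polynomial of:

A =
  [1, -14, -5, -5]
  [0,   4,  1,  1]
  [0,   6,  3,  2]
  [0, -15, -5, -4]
x^3 - 3*x^2 + 3*x - 1

The characteristic polynomial is χ_A(x) = (x - 1)^4, so the eigenvalues are known. The minimal polynomial is
  m_A(x) = Π_λ (x − λ)^{k_λ}
where k_λ is the size of the *largest* Jordan block for λ (equivalently, the smallest k with (A − λI)^k v = 0 for every generalised eigenvector v of λ).

  λ = 1: largest Jordan block has size 3, contributing (x − 1)^3

So m_A(x) = (x - 1)^3 = x^3 - 3*x^2 + 3*x - 1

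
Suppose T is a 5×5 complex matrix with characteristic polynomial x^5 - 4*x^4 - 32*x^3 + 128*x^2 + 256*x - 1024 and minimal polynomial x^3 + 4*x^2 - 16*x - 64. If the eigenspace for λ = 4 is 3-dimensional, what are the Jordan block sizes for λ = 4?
Block sizes for λ = 4: [1, 1, 1]

Step 1 — from the characteristic polynomial, algebraic multiplicity of λ = 4 is 3. From dim ker(T − (4)·I) = 3, there are exactly 3 Jordan blocks for λ = 4.
Step 2 — from the minimal polynomial, the factor (x − 4) tells us the largest block for λ = 4 has size 1.
Step 3 — with total size 3, 3 blocks, and largest block 1, the block sizes (in nonincreasing order) are [1, 1, 1].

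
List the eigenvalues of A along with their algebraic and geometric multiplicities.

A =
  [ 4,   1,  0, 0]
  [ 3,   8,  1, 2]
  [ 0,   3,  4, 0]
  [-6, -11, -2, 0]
λ = 4: alg = 4, geom = 2

Step 1 — factor the characteristic polynomial to read off the algebraic multiplicities:
  χ_A(x) = (x - 4)^4

Step 2 — compute geometric multiplicities via the rank-nullity identity g(λ) = n − rank(A − λI):
  rank(A − (4)·I) = 2, so dim ker(A − (4)·I) = n − 2 = 2

Summary:
  λ = 4: algebraic multiplicity = 4, geometric multiplicity = 2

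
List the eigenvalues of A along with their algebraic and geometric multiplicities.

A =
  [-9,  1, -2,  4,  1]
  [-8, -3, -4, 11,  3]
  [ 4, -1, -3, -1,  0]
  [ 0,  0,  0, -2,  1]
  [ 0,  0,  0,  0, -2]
λ = -5: alg = 3, geom = 2; λ = -2: alg = 2, geom = 1

Step 1 — factor the characteristic polynomial to read off the algebraic multiplicities:
  χ_A(x) = (x + 2)^2*(x + 5)^3

Step 2 — compute geometric multiplicities via the rank-nullity identity g(λ) = n − rank(A − λI):
  rank(A − (-5)·I) = 3, so dim ker(A − (-5)·I) = n − 3 = 2
  rank(A − (-2)·I) = 4, so dim ker(A − (-2)·I) = n − 4 = 1

Summary:
  λ = -5: algebraic multiplicity = 3, geometric multiplicity = 2
  λ = -2: algebraic multiplicity = 2, geometric multiplicity = 1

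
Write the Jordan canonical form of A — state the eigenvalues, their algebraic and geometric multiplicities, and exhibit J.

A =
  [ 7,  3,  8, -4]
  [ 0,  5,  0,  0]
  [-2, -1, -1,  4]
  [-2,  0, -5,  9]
J_3(5) ⊕ J_1(5)

The characteristic polynomial is
  det(x·I − A) = x^4 - 20*x^3 + 150*x^2 - 500*x + 625 = (x - 5)^4

Eigenvalues and multiplicities (the geometric multiplicity of λ is n − rank(A − λI), which equals the number of Jordan blocks for λ):
  λ = 5: algebraic multiplicity = 4, geometric multiplicity = 2

Determining the block sizes for each eigenvalue:
  λ = 5: with am = 4 and gm = 2, the partition is not yet determined (e.g. several partitions of 4 into 2 parts exist). Let N = A − (5)·I. Computing rank(N^1) = 2, rank(N^2) = 1, rank(N^3) = 0; the number of blocks of size ≥ j is rank(N^{j−1}) − rank(N^j), giving [2, 1, 1]. So we have 1 block(s) of size 3, 1 block(s) of size 1 → block sizes [3, 1]

Assembling the blocks gives a Jordan form
J =
  [5, 1, 0, 0]
  [0, 5, 1, 0]
  [0, 0, 5, 0]
  [0, 0, 0, 5]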